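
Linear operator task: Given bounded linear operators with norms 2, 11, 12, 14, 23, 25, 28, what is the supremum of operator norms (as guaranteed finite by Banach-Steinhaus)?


By the Uniform Boundedness Principle, the supremum of norms is finite.
sup_k ||T_k|| = max(2, 11, 12, 14, 23, 25, 28) = 28

28


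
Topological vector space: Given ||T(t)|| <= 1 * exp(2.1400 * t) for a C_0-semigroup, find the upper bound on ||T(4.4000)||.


||T(4.4000)|| <= 1 * exp(2.1400 * 4.4000)
= 1 * exp(9.4160)
= 1 * 12283.3504
= 12283.3504

12283.3504


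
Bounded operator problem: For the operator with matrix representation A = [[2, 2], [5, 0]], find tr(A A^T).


trace(A * A^T) = sum of squares of all entries
= 2^2 + 2^2 + 5^2 + 0^2
= 4 + 4 + 25 + 0
= 33

33


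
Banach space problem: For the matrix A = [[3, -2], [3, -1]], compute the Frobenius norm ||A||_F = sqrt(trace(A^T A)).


||A||_F^2 = sum a_ij^2
= 3^2 + (-2)^2 + 3^2 + (-1)^2
= 9 + 4 + 9 + 1 = 23
||A||_F = sqrt(23) = 4.7958

4.7958


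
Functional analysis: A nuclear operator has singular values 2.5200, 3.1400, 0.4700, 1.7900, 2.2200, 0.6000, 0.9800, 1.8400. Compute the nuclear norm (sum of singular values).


The nuclear norm is the sum of all singular values.
||T||_1 = 2.5200 + 3.1400 + 0.4700 + 1.7900 + 2.2200 + 0.6000 + 0.9800 + 1.8400
= 13.5600

13.5600


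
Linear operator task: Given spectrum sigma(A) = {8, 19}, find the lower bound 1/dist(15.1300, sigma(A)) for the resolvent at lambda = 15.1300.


dist(15.1300, {8, 19}) = min(|15.1300 - 8|, |15.1300 - 19|)
= min(7.1300, 3.8700) = 3.8700
Resolvent bound = 1/3.8700 = 0.2584

0.2584


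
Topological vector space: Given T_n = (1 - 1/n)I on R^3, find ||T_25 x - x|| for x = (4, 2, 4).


T_25 x - x = (1 - 1/25)x - x = -x/25
||x|| = sqrt(36) = 6.0000
||T_25 x - x|| = ||x||/25 = 6.0000/25 = 0.2400

0.2400


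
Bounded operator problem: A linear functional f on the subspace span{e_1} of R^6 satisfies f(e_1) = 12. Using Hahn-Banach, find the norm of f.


The norm of f is given by ||f|| = sup_{||x||=1} |f(x)|.
On span{e_1}, ||e_1|| = 1, so ||f|| = |f(e_1)| / ||e_1||
= |12| / 1 = 12.0000

12.0000


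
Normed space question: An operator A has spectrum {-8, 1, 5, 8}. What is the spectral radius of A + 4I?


Spectrum of A + 4I = {-4, 5, 9, 12}
Spectral radius = max |lambda| over the shifted spectrum
= max(4, 5, 9, 12) = 12

12


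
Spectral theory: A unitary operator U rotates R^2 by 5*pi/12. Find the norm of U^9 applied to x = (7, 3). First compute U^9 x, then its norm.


U is a rotation by theta = 5*pi/12
U^9 = rotation by 9*theta = 45*pi/12 = 21*pi/12 (mod 2*pi)
cos(21*pi/12) = 0.7071, sin(21*pi/12) = -0.7071
U^9 x = (0.7071 * 7 - -0.7071 * 3, -0.7071 * 7 + 0.7071 * 3)
= (7.0711, -2.8284)
||U^9 x|| = sqrt(7.0711^2 + (-2.8284)^2) = sqrt(58.0000) = 7.6158

7.6158


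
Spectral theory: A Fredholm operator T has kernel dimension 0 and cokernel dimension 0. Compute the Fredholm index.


The Fredholm index is defined as ind(T) = dim(ker T) - dim(coker T)
= 0 - 0
= 0

0


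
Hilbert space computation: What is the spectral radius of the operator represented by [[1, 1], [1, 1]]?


For a 2x2 matrix, eigenvalues satisfy lambda^2 - (trace)*lambda + det = 0
trace = 1 + 1 = 2
det = 1*1 - 1*1 = 0
discriminant = 2^2 - 4*(0) = 4
spectral radius = max |eigenvalue| = 2.0000

2.0000


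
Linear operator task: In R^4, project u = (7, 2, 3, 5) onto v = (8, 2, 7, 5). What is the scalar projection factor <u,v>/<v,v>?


Computing <u,v> = 7*8 + 2*2 + 3*7 + 5*5 = 106
Computing <v,v> = 8^2 + 2^2 + 7^2 + 5^2 = 142
Projection coefficient = 106/142 = 0.7465

0.7465


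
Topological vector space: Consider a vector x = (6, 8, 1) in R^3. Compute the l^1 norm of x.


The l^1 norm equals the sum of absolute values of all components.
||x||_1 = 6 + 8 + 1
= 15

15.0000


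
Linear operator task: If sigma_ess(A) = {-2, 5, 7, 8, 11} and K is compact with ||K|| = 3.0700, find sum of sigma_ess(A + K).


By Weyl's theorem, the essential spectrum is invariant under compact perturbations.
sigma_ess(A + K) = sigma_ess(A) = {-2, 5, 7, 8, 11}
Sum = -2 + 5 + 7 + 8 + 11 = 29

29


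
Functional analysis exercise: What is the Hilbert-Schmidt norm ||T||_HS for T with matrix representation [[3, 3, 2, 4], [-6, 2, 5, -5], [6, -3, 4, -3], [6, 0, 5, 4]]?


The Hilbert-Schmidt norm is sqrt(sum of squares of all entries).
Sum of squares = 3^2 + 3^2 + 2^2 + 4^2 + (-6)^2 + 2^2 + 5^2 + (-5)^2 + 6^2 + (-3)^2 + 4^2 + (-3)^2 + 6^2 + 0^2 + 5^2 + 4^2
= 9 + 9 + 4 + 16 + 36 + 4 + 25 + 25 + 36 + 9 + 16 + 9 + 36 + 0 + 25 + 16 = 275
||T||_HS = sqrt(275) = 16.5831

16.5831


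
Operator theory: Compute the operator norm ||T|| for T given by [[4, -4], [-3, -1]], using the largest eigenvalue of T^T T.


A^T A = [[25, -13], [-13, 17]]
trace(A^T A) = 42, det(A^T A) = 256
discriminant = 42^2 - 4*256 = 740
Largest eigenvalue of A^T A = (trace + sqrt(disc))/2 = 34.6015
||T|| = sqrt(34.6015) = 5.8823

5.8823


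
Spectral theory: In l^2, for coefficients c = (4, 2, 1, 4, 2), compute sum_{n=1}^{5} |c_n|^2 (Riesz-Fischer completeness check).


sum |c_n|^2 = 4^2 + 2^2 + 1^2 + 4^2 + 2^2
= 16 + 4 + 1 + 16 + 4
= 41

41


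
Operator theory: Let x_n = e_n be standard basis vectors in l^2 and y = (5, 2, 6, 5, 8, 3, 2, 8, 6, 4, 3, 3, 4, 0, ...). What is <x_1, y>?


x_1 = e_1 is the standard basis vector with 1 in position 1.
<x_1, y> = y_1 = 5
As n -> infinity, <x_n, y> -> 0, confirming weak convergence of (x_n) to 0.

5


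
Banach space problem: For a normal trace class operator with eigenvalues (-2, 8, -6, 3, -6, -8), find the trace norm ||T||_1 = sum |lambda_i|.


For a normal operator, singular values equal |eigenvalues|.
Trace norm = sum |lambda_i| = 2 + 8 + 6 + 3 + 6 + 8
= 33

33


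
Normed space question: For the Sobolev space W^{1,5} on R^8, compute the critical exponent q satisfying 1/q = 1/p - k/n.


Using the Sobolev embedding formula: 1/q = 1/p - k/n
1/q = 1/5 - 1/8 = 3/40
q = 1/(3/40) = 40/3 = 13.3333

13.3333


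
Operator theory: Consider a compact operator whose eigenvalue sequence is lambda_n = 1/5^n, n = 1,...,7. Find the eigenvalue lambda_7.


The eigenvalue formula gives lambda_7 = 1/5^7
= 1/78125
= 1.2800e-05

1.2800e-05


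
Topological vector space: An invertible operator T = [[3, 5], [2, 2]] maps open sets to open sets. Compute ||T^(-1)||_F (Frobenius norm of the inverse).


det(T) = 3*2 - 5*2 = -4
T^(-1) = (1/-4) * [[2, -5], [-2, 3]] = [[-0.5000, 1.2500], [0.5000, -0.7500]]
||T^(-1)||_F^2 = (-0.5000)^2 + 1.2500^2 + 0.5000^2 + (-0.7500)^2 = 2.6250
||T^(-1)||_F = sqrt(2.6250) = 1.6202

1.6202


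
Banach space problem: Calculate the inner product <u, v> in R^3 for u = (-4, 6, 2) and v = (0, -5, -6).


Computing the standard inner product <u, v> = sum u_i * v_i
= -4*0 + 6*-5 + 2*-6
= 0 + -30 + -12
= -42

-42


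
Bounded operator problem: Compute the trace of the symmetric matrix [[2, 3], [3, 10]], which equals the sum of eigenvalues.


For a self-adjoint (symmetric) matrix, the eigenvalues are real.
The sum of eigenvalues equals the trace of the matrix.
trace = 2 + 10 = 12

12


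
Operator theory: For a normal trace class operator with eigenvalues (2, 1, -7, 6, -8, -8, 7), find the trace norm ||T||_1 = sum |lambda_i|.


For a normal operator, singular values equal |eigenvalues|.
Trace norm = sum |lambda_i| = 2 + 1 + 7 + 6 + 8 + 8 + 7
= 39

39


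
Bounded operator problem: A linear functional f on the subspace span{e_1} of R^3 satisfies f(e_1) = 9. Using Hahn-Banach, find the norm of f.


The norm of f is given by ||f|| = sup_{||x||=1} |f(x)|.
On span{e_1}, ||e_1|| = 1, so ||f|| = |f(e_1)| / ||e_1||
= |9| / 1 = 9.0000

9.0000


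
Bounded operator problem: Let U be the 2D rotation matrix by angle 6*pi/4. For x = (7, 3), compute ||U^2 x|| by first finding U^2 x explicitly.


U is a rotation by theta = 6*pi/4
U^2 = rotation by 2*theta = 12*pi/4 = 4*pi/4 (mod 2*pi)
cos(4*pi/4) = -1.0000, sin(4*pi/4) = 0.0000
U^2 x = (-1.0000 * 7 - 0.0000 * 3, 0.0000 * 7 + -1.0000 * 3)
= (-7.0000, -3.0000)
||U^2 x|| = sqrt((-7.0000)^2 + (-3.0000)^2) = sqrt(58.0000) = 7.6158

7.6158


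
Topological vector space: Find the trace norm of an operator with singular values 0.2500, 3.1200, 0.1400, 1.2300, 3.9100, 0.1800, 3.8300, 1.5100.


The nuclear norm is the sum of all singular values.
||T||_1 = 0.2500 + 3.1200 + 0.1400 + 1.2300 + 3.9100 + 0.1800 + 3.8300 + 1.5100
= 14.1700

14.1700


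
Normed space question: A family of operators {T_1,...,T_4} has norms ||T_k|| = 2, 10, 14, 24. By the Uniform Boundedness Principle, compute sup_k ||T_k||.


By the Uniform Boundedness Principle, the supremum of norms is finite.
sup_k ||T_k|| = max(2, 10, 14, 24) = 24

24


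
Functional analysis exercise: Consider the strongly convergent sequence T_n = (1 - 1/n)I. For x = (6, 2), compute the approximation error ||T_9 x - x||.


T_9 x - x = (1 - 1/9)x - x = -x/9
||x|| = sqrt(40) = 6.3246
||T_9 x - x|| = ||x||/9 = 6.3246/9 = 0.7027

0.7027


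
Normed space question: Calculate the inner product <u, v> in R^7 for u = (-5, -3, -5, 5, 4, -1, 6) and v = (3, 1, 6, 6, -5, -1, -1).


Computing the standard inner product <u, v> = sum u_i * v_i
= -5*3 + -3*1 + -5*6 + 5*6 + 4*-5 + -1*-1 + 6*-1
= -15 + -3 + -30 + 30 + -20 + 1 + -6
= -43

-43


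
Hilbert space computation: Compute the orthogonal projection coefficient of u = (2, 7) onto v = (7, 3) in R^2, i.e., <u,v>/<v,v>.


Computing <u,v> = 2*7 + 7*3 = 35
Computing <v,v> = 7^2 + 3^2 = 58
Projection coefficient = 35/58 = 0.6034

0.6034


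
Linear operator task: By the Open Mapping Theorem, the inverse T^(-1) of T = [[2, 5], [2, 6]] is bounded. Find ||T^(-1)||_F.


det(T) = 2*6 - 5*2 = 2
T^(-1) = (1/2) * [[6, -5], [-2, 2]] = [[3.0000, -2.5000], [-1.0000, 1.0000]]
||T^(-1)||_F^2 = 3.0000^2 + (-2.5000)^2 + (-1.0000)^2 + 1.0000^2 = 17.2500
||T^(-1)||_F = sqrt(17.2500) = 4.1533

4.1533


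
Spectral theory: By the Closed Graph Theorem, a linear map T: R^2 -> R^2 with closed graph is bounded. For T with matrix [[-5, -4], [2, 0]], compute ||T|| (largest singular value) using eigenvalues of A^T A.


A^T A = [[29, 20], [20, 16]]
trace(A^T A) = 45, det(A^T A) = 64
discriminant = 45^2 - 4*64 = 1769
Largest eigenvalue of A^T A = (trace + sqrt(disc))/2 = 43.5297
||T|| = sqrt(43.5297) = 6.5977

6.5977


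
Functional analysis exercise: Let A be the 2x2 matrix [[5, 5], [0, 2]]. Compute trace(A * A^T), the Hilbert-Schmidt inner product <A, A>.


trace(A * A^T) = sum of squares of all entries
= 5^2 + 5^2 + 0^2 + 2^2
= 25 + 25 + 0 + 4
= 54

54


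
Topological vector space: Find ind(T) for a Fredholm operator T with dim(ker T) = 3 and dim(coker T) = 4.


The Fredholm index is defined as ind(T) = dim(ker T) - dim(coker T)
= 3 - 4
= -1

-1


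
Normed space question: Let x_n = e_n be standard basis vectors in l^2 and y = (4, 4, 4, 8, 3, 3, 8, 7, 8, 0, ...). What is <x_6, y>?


x_6 = e_6 is the standard basis vector with 1 in position 6.
<x_6, y> = y_6 = 3
As n -> infinity, <x_n, y> -> 0, confirming weak convergence of (x_n) to 0.

3


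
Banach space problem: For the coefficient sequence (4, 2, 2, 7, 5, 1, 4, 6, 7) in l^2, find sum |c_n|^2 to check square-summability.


sum |c_n|^2 = 4^2 + 2^2 + 2^2 + 7^2 + 5^2 + 1^2 + 4^2 + 6^2 + 7^2
= 16 + 4 + 4 + 49 + 25 + 1 + 16 + 36 + 49
= 200

200


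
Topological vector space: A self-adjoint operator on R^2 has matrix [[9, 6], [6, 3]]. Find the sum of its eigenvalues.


For a self-adjoint (symmetric) matrix, the eigenvalues are real.
The sum of eigenvalues equals the trace of the matrix.
trace = 9 + 3 = 12

12


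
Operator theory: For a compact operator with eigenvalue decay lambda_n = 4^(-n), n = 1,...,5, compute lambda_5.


The eigenvalue formula gives lambda_5 = 1/4^5
= 1/1024
= 9.7656e-04

9.7656e-04


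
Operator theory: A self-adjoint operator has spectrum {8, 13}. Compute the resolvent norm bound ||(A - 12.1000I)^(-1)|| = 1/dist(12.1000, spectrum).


dist(12.1000, {8, 13}) = min(|12.1000 - 8|, |12.1000 - 13|)
= min(4.1000, 0.9000) = 0.9000
Resolvent bound = 1/0.9000 = 1.1111

1.1111


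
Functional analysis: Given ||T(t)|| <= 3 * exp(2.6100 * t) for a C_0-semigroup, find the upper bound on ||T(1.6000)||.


||T(1.6000)|| <= 3 * exp(2.6100 * 1.6000)
= 3 * exp(4.1760)
= 3 * 65.1049
= 195.3147

195.3147


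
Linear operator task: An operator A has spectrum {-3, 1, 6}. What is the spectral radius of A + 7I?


Spectrum of A + 7I = {4, 8, 13}
Spectral radius = max |lambda| over the shifted spectrum
= max(4, 8, 13) = 13

13


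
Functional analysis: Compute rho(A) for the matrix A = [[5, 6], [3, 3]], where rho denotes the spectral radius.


For a 2x2 matrix, eigenvalues satisfy lambda^2 - (trace)*lambda + det = 0
trace = 5 + 3 = 8
det = 5*3 - 6*3 = -3
discriminant = 8^2 - 4*(-3) = 76
spectral radius = max |eigenvalue| = 8.3589

8.3589


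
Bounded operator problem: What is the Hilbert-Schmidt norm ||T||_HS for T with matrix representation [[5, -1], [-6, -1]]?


The Hilbert-Schmidt norm is sqrt(sum of squares of all entries).
Sum of squares = 5^2 + (-1)^2 + (-6)^2 + (-1)^2
= 25 + 1 + 36 + 1 = 63
||T||_HS = sqrt(63) = 7.9373

7.9373


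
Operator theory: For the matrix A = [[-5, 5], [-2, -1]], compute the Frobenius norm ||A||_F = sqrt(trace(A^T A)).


||A||_F^2 = sum a_ij^2
= (-5)^2 + 5^2 + (-2)^2 + (-1)^2
= 25 + 25 + 4 + 1 = 55
||A||_F = sqrt(55) = 7.4162

7.4162


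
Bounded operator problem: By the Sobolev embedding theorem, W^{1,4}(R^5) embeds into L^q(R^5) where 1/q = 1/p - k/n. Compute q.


Using the Sobolev embedding formula: 1/q = 1/p - k/n
1/q = 1/4 - 1/5 = 1/20
q = 1/(1/20) = 20

20.0000


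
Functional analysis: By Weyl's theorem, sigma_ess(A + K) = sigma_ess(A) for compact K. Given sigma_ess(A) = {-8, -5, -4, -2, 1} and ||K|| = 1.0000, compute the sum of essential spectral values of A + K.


By Weyl's theorem, the essential spectrum is invariant under compact perturbations.
sigma_ess(A + K) = sigma_ess(A) = {-8, -5, -4, -2, 1}
Sum = -8 + -5 + -4 + -2 + 1 = -18

-18


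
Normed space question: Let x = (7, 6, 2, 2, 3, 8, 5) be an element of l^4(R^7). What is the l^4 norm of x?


The l^4 norm = (sum |x_i|^4)^(1/4)
Sum of 4th powers = 2401 + 1296 + 16 + 16 + 81 + 4096 + 625 = 8531
||x||_4 = (8531)^(1/4) = 9.6106

9.6106


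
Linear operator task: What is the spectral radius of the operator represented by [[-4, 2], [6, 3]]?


For a 2x2 matrix, eigenvalues satisfy lambda^2 - (trace)*lambda + det = 0
trace = -4 + 3 = -1
det = -4*3 - 2*6 = -24
discriminant = (-1)^2 - 4*(-24) = 97
spectral radius = max |eigenvalue| = 5.4244

5.4244


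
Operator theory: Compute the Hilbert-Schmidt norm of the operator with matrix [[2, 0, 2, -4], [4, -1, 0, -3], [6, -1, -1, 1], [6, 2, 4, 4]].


The Hilbert-Schmidt norm is sqrt(sum of squares of all entries).
Sum of squares = 2^2 + 0^2 + 2^2 + (-4)^2 + 4^2 + (-1)^2 + 0^2 + (-3)^2 + 6^2 + (-1)^2 + (-1)^2 + 1^2 + 6^2 + 2^2 + 4^2 + 4^2
= 4 + 0 + 4 + 16 + 16 + 1 + 0 + 9 + 36 + 1 + 1 + 1 + 36 + 4 + 16 + 16 = 161
||T||_HS = sqrt(161) = 12.6886

12.6886


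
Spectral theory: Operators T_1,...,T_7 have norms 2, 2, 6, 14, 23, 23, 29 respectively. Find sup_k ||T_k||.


By the Uniform Boundedness Principle, the supremum of norms is finite.
sup_k ||T_k|| = max(2, 2, 6, 14, 23, 23, 29) = 29

29


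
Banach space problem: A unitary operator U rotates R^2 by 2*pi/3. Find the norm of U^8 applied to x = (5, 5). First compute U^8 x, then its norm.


U is a rotation by theta = 2*pi/3
U^8 = rotation by 8*theta = 16*pi/3 = 4*pi/3 (mod 2*pi)
cos(4*pi/3) = -0.5000, sin(4*pi/3) = -0.8660
U^8 x = (-0.5000 * 5 - -0.8660 * 5, -0.8660 * 5 + -0.5000 * 5)
= (1.8301, -6.8301)
||U^8 x|| = sqrt(1.8301^2 + (-6.8301)^2) = sqrt(50.0000) = 7.0711

7.0711


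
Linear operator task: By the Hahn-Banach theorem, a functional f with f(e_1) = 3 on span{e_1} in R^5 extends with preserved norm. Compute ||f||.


The norm of f is given by ||f|| = sup_{||x||=1} |f(x)|.
On span{e_1}, ||e_1|| = 1, so ||f|| = |f(e_1)| / ||e_1||
= |3| / 1 = 3.0000

3.0000


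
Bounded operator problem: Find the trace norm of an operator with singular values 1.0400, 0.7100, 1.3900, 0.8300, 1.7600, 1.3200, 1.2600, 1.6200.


The nuclear norm is the sum of all singular values.
||T||_1 = 1.0400 + 0.7100 + 1.3900 + 0.8300 + 1.7600 + 1.3200 + 1.2600 + 1.6200
= 9.9300

9.9300


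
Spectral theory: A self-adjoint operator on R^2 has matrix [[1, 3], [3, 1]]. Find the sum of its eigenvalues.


For a self-adjoint (symmetric) matrix, the eigenvalues are real.
The sum of eigenvalues equals the trace of the matrix.
trace = 1 + 1 = 2

2


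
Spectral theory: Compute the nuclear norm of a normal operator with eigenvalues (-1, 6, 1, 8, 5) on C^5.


For a normal operator, singular values equal |eigenvalues|.
Trace norm = sum |lambda_i| = 1 + 6 + 1 + 8 + 5
= 21

21


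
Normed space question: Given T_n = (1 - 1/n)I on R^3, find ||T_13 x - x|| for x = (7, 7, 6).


T_13 x - x = (1 - 1/13)x - x = -x/13
||x|| = sqrt(134) = 11.5758
||T_13 x - x|| = ||x||/13 = 11.5758/13 = 0.8904

0.8904


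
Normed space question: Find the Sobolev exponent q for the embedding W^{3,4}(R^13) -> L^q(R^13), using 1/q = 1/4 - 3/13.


Using the Sobolev embedding formula: 1/q = 1/p - k/n
1/q = 1/4 - 3/13 = 1/52
q = 1/(1/52) = 52

52.0000


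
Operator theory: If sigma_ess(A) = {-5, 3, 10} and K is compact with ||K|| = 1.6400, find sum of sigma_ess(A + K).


By Weyl's theorem, the essential spectrum is invariant under compact perturbations.
sigma_ess(A + K) = sigma_ess(A) = {-5, 3, 10}
Sum = -5 + 3 + 10 = 8

8


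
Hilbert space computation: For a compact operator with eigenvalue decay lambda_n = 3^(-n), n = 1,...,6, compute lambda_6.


The eigenvalue formula gives lambda_6 = 1/3^6
= 1/729
= 0.0014

0.0014


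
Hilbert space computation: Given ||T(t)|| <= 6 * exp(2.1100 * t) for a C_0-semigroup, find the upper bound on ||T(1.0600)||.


||T(1.0600)|| <= 6 * exp(2.1100 * 1.0600)
= 6 * exp(2.2366)
= 6 * 9.3614
= 56.1687

56.1687


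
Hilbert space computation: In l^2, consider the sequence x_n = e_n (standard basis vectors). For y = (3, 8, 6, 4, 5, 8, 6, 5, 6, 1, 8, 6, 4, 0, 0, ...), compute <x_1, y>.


x_1 = e_1 is the standard basis vector with 1 in position 1.
<x_1, y> = y_1 = 3
As n -> infinity, <x_n, y> -> 0, confirming weak convergence of (x_n) to 0.

3


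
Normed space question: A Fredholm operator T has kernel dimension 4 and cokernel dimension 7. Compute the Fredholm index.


The Fredholm index is defined as ind(T) = dim(ker T) - dim(coker T)
= 4 - 7
= -3

-3


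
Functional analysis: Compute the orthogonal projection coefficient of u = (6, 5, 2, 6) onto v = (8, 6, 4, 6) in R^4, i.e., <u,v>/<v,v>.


Computing <u,v> = 6*8 + 5*6 + 2*4 + 6*6 = 122
Computing <v,v> = 8^2 + 6^2 + 4^2 + 6^2 = 152
Projection coefficient = 122/152 = 0.8026

0.8026


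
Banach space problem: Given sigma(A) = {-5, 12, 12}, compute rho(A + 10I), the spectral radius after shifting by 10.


Spectrum of A + 10I = {5, 22, 22}
Spectral radius = max |lambda| over the shifted spectrum
= max(5, 22, 22) = 22

22


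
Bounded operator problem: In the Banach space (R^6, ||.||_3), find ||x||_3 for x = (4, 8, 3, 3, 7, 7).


The l^3 norm = (sum |x_i|^3)^(1/3)
Sum of 3th powers = 64 + 512 + 27 + 27 + 343 + 343 = 1316
||x||_3 = (1316)^(1/3) = 10.9585

10.9585


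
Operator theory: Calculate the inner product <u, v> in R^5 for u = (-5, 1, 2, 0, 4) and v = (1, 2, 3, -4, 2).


Computing the standard inner product <u, v> = sum u_i * v_i
= -5*1 + 1*2 + 2*3 + 0*-4 + 4*2
= -5 + 2 + 6 + 0 + 8
= 11

11


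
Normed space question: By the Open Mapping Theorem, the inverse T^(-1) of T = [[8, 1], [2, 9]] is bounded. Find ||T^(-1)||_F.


det(T) = 8*9 - 1*2 = 70
T^(-1) = (1/70) * [[9, -1], [-2, 8]] = [[0.1286, -0.0143], [-0.0286, 0.1143]]
||T^(-1)||_F^2 = 0.1286^2 + (-0.0143)^2 + (-0.0286)^2 + 0.1143^2 = 0.0306
||T^(-1)||_F = sqrt(0.0306) = 0.1750

0.1750


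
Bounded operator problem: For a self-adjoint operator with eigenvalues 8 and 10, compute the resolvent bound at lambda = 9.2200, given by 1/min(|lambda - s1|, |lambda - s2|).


dist(9.2200, {8, 10}) = min(|9.2200 - 8|, |9.2200 - 10|)
= min(1.2200, 0.7800) = 0.7800
Resolvent bound = 1/0.7800 = 1.2821

1.2821


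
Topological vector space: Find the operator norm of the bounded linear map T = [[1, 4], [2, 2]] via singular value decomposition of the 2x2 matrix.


A^T A = [[5, 8], [8, 20]]
trace(A^T A) = 25, det(A^T A) = 36
discriminant = 25^2 - 4*36 = 481
Largest eigenvalue of A^T A = (trace + sqrt(disc))/2 = 23.4659
||T|| = sqrt(23.4659) = 4.8442

4.8442


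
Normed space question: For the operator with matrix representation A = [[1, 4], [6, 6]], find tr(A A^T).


trace(A * A^T) = sum of squares of all entries
= 1^2 + 4^2 + 6^2 + 6^2
= 1 + 16 + 36 + 36
= 89

89


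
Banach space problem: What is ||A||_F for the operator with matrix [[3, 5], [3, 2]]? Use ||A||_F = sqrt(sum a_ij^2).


||A||_F^2 = sum a_ij^2
= 3^2 + 5^2 + 3^2 + 2^2
= 9 + 25 + 9 + 4 = 47
||A||_F = sqrt(47) = 6.8557

6.8557


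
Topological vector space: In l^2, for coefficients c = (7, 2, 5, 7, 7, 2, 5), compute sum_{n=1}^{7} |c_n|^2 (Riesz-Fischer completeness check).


sum |c_n|^2 = 7^2 + 2^2 + 5^2 + 7^2 + 7^2 + 2^2 + 5^2
= 49 + 4 + 25 + 49 + 49 + 4 + 25
= 205

205


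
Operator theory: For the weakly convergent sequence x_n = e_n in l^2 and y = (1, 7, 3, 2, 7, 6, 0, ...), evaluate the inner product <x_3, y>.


x_3 = e_3 is the standard basis vector with 1 in position 3.
<x_3, y> = y_3 = 3
As n -> infinity, <x_n, y> -> 0, confirming weak convergence of (x_n) to 0.

3


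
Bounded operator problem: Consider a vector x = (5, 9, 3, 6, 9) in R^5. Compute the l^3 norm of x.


The l^3 norm = (sum |x_i|^3)^(1/3)
Sum of 3th powers = 125 + 729 + 27 + 216 + 729 = 1826
||x||_3 = (1826)^(1/3) = 12.2227

12.2227


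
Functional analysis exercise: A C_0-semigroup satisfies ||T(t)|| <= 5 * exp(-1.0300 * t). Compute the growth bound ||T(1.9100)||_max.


||T(1.9100)|| <= 5 * exp(-1.0300 * 1.9100)
= 5 * exp(-1.9673)
= 5 * 0.1398
= 0.6992

0.6992


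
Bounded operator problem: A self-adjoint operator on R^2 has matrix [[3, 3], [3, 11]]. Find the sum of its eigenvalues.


For a self-adjoint (symmetric) matrix, the eigenvalues are real.
The sum of eigenvalues equals the trace of the matrix.
trace = 3 + 11 = 14

14


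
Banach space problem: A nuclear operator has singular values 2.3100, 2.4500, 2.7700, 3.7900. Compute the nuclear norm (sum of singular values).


The nuclear norm is the sum of all singular values.
||T||_1 = 2.3100 + 2.4500 + 2.7700 + 3.7900
= 11.3200

11.3200


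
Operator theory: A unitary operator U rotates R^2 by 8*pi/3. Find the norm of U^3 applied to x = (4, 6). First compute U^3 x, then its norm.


U is a rotation by theta = 8*pi/3
U^3 = rotation by 3*theta = 24*pi/3 = 0*pi/3 (mod 2*pi)
cos(0*pi/3) = 1.0000, sin(0*pi/3) = 0.0000
U^3 x = (1.0000 * 4 - 0.0000 * 6, 0.0000 * 4 + 1.0000 * 6)
= (4.0000, 6.0000)
||U^3 x|| = sqrt(4.0000^2 + 6.0000^2) = sqrt(52.0000) = 7.2111

7.2111


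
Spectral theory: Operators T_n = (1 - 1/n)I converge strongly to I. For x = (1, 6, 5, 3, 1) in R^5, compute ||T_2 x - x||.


T_2 x - x = (1 - 1/2)x - x = -x/2
||x|| = sqrt(72) = 8.4853
||T_2 x - x|| = ||x||/2 = 8.4853/2 = 4.2426

4.2426


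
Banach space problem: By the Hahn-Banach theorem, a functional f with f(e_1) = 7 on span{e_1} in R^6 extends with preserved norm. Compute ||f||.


The norm of f is given by ||f|| = sup_{||x||=1} |f(x)|.
On span{e_1}, ||e_1|| = 1, so ||f|| = |f(e_1)| / ||e_1||
= |7| / 1 = 7.0000

7.0000


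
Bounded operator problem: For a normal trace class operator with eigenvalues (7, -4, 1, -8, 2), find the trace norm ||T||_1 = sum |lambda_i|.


For a normal operator, singular values equal |eigenvalues|.
Trace norm = sum |lambda_i| = 7 + 4 + 1 + 8 + 2
= 22

22


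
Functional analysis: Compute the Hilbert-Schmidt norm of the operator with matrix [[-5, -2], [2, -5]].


The Hilbert-Schmidt norm is sqrt(sum of squares of all entries).
Sum of squares = (-5)^2 + (-2)^2 + 2^2 + (-5)^2
= 25 + 4 + 4 + 25 = 58
||T||_HS = sqrt(58) = 7.6158

7.6158


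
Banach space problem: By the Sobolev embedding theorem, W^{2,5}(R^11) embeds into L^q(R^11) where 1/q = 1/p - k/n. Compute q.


Using the Sobolev embedding formula: 1/q = 1/p - k/n
1/q = 1/5 - 2/11 = 1/55
q = 1/(1/55) = 55

55.0000


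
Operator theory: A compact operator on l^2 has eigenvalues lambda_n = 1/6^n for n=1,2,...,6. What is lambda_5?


The eigenvalue formula gives lambda_5 = 1/6^5
= 1/7776
= 1.2860e-04

1.2860e-04


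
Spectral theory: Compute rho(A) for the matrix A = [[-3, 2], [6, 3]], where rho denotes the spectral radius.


For a 2x2 matrix, eigenvalues satisfy lambda^2 - (trace)*lambda + det = 0
trace = -3 + 3 = 0
det = -3*3 - 2*6 = -21
discriminant = 0^2 - 4*(-21) = 84
spectral radius = max |eigenvalue| = 4.5826

4.5826


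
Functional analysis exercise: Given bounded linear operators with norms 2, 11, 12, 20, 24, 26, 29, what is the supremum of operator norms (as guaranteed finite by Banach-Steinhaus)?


By the Uniform Boundedness Principle, the supremum of norms is finite.
sup_k ||T_k|| = max(2, 11, 12, 20, 24, 26, 29) = 29

29


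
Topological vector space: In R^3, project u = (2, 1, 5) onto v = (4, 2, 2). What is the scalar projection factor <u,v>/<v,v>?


Computing <u,v> = 2*4 + 1*2 + 5*2 = 20
Computing <v,v> = 4^2 + 2^2 + 2^2 = 24
Projection coefficient = 20/24 = 0.8333

0.8333


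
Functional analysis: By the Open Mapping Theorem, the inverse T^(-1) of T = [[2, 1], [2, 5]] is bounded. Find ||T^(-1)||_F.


det(T) = 2*5 - 1*2 = 8
T^(-1) = (1/8) * [[5, -1], [-2, 2]] = [[0.6250, -0.1250], [-0.2500, 0.2500]]
||T^(-1)||_F^2 = 0.6250^2 + (-0.1250)^2 + (-0.2500)^2 + 0.2500^2 = 0.5312
||T^(-1)||_F = sqrt(0.5312) = 0.7289

0.7289


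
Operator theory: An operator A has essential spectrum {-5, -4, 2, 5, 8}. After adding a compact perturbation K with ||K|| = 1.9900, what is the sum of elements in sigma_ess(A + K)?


By Weyl's theorem, the essential spectrum is invariant under compact perturbations.
sigma_ess(A + K) = sigma_ess(A) = {-5, -4, 2, 5, 8}
Sum = -5 + -4 + 2 + 5 + 8 = 6

6


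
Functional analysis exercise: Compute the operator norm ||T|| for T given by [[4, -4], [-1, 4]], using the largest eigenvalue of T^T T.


A^T A = [[17, -20], [-20, 32]]
trace(A^T A) = 49, det(A^T A) = 144
discriminant = 49^2 - 4*144 = 1825
Largest eigenvalue of A^T A = (trace + sqrt(disc))/2 = 45.8600
||T|| = sqrt(45.8600) = 6.7720

6.7720


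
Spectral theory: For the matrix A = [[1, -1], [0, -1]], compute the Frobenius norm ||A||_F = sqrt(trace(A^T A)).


||A||_F^2 = sum a_ij^2
= 1^2 + (-1)^2 + 0^2 + (-1)^2
= 1 + 1 + 0 + 1 = 3
||A||_F = sqrt(3) = 1.7321

1.7321


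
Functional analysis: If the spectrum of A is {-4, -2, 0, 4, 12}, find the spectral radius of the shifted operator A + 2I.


Spectrum of A + 2I = {-2, 0, 2, 6, 14}
Spectral radius = max |lambda| over the shifted spectrum
= max(2, 0, 2, 6, 14) = 14

14


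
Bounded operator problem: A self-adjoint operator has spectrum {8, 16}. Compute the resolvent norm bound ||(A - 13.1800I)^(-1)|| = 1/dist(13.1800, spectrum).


dist(13.1800, {8, 16}) = min(|13.1800 - 8|, |13.1800 - 16|)
= min(5.1800, 2.8200) = 2.8200
Resolvent bound = 1/2.8200 = 0.3546

0.3546


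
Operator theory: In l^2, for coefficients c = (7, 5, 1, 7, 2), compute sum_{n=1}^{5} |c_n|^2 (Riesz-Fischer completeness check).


sum |c_n|^2 = 7^2 + 5^2 + 1^2 + 7^2 + 2^2
= 49 + 25 + 1 + 49 + 4
= 128

128


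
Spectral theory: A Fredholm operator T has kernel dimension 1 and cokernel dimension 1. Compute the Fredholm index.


The Fredholm index is defined as ind(T) = dim(ker T) - dim(coker T)
= 1 - 1
= 0

0


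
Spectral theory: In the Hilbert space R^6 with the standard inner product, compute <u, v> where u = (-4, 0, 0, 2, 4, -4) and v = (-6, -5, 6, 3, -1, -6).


Computing the standard inner product <u, v> = sum u_i * v_i
= -4*-6 + 0*-5 + 0*6 + 2*3 + 4*-1 + -4*-6
= 24 + 0 + 0 + 6 + -4 + 24
= 50

50


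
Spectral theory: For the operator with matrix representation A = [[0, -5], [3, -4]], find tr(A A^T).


trace(A * A^T) = sum of squares of all entries
= 0^2 + (-5)^2 + 3^2 + (-4)^2
= 0 + 25 + 9 + 16
= 50

50


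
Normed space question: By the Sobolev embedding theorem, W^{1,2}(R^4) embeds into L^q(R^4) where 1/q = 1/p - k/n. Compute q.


Using the Sobolev embedding formula: 1/q = 1/p - k/n
1/q = 1/2 - 1/4 = 1/4
q = 1/(1/4) = 4

4.0000


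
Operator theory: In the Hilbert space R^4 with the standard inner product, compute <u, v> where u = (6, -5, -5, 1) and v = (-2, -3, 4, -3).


Computing the standard inner product <u, v> = sum u_i * v_i
= 6*-2 + -5*-3 + -5*4 + 1*-3
= -12 + 15 + -20 + -3
= -20

-20


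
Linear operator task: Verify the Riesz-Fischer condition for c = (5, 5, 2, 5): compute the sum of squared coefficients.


sum |c_n|^2 = 5^2 + 5^2 + 2^2 + 5^2
= 25 + 25 + 4 + 25
= 79

79


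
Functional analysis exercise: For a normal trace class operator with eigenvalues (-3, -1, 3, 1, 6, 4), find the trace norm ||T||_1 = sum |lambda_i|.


For a normal operator, singular values equal |eigenvalues|.
Trace norm = sum |lambda_i| = 3 + 1 + 3 + 1 + 6 + 4
= 18

18


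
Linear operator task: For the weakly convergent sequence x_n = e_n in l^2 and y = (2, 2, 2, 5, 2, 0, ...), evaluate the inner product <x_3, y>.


x_3 = e_3 is the standard basis vector with 1 in position 3.
<x_3, y> = y_3 = 2
As n -> infinity, <x_n, y> -> 0, confirming weak convergence of (x_n) to 0.

2


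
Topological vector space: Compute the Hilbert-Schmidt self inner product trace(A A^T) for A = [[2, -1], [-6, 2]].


trace(A * A^T) = sum of squares of all entries
= 2^2 + (-1)^2 + (-6)^2 + 2^2
= 4 + 1 + 36 + 4
= 45

45


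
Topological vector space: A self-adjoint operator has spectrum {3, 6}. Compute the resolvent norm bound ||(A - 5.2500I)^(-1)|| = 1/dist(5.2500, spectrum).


dist(5.2500, {3, 6}) = min(|5.2500 - 3|, |5.2500 - 6|)
= min(2.2500, 0.7500) = 0.7500
Resolvent bound = 1/0.7500 = 1.3333

1.3333


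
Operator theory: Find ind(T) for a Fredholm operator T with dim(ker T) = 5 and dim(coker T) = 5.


The Fredholm index is defined as ind(T) = dim(ker T) - dim(coker T)
= 5 - 5
= 0

0


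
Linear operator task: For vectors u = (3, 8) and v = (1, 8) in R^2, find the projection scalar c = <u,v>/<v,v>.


Computing <u,v> = 3*1 + 8*8 = 67
Computing <v,v> = 1^2 + 8^2 = 65
Projection coefficient = 67/65 = 1.0308

1.0308


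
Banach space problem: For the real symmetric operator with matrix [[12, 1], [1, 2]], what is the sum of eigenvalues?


For a self-adjoint (symmetric) matrix, the eigenvalues are real.
The sum of eigenvalues equals the trace of the matrix.
trace = 12 + 2 = 14

14


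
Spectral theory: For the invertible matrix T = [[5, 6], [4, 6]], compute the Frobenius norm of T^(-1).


det(T) = 5*6 - 6*4 = 6
T^(-1) = (1/6) * [[6, -6], [-4, 5]] = [[1.0000, -1.0000], [-0.6667, 0.8333]]
||T^(-1)||_F^2 = 1.0000^2 + (-1.0000)^2 + (-0.6667)^2 + 0.8333^2 = 3.1389
||T^(-1)||_F = sqrt(3.1389) = 1.7717

1.7717


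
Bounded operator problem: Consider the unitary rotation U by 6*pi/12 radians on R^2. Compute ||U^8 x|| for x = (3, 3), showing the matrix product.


U is a rotation by theta = 6*pi/12
U^8 = rotation by 8*theta = 48*pi/12 = 0*pi/12 (mod 2*pi)
cos(0*pi/12) = 1.0000, sin(0*pi/12) = 0.0000
U^8 x = (1.0000 * 3 - 0.0000 * 3, 0.0000 * 3 + 1.0000 * 3)
= (3.0000, 3.0000)
||U^8 x|| = sqrt(3.0000^2 + 3.0000^2) = sqrt(18.0000) = 4.2426

4.2426


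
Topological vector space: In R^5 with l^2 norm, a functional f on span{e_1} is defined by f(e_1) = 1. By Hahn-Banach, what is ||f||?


The norm of f is given by ||f|| = sup_{||x||=1} |f(x)|.
On span{e_1}, ||e_1|| = 1, so ||f|| = |f(e_1)| / ||e_1||
= |1| / 1 = 1.0000

1.0000


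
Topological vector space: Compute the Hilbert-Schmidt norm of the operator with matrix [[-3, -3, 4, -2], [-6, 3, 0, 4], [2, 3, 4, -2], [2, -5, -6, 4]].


The Hilbert-Schmidt norm is sqrt(sum of squares of all entries).
Sum of squares = (-3)^2 + (-3)^2 + 4^2 + (-2)^2 + (-6)^2 + 3^2 + 0^2 + 4^2 + 2^2 + 3^2 + 4^2 + (-2)^2 + 2^2 + (-5)^2 + (-6)^2 + 4^2
= 9 + 9 + 16 + 4 + 36 + 9 + 0 + 16 + 4 + 9 + 16 + 4 + 4 + 25 + 36 + 16 = 213
||T||_HS = sqrt(213) = 14.5945

14.5945


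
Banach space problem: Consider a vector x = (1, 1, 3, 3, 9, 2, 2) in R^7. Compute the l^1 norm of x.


The l^1 norm equals the sum of absolute values of all components.
||x||_1 = 1 + 1 + 3 + 3 + 9 + 2 + 2
= 21

21.0000


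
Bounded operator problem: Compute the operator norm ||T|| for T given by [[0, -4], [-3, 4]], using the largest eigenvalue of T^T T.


A^T A = [[9, -12], [-12, 32]]
trace(A^T A) = 41, det(A^T A) = 144
discriminant = 41^2 - 4*144 = 1105
Largest eigenvalue of A^T A = (trace + sqrt(disc))/2 = 37.1208
||T|| = sqrt(37.1208) = 6.0927

6.0927


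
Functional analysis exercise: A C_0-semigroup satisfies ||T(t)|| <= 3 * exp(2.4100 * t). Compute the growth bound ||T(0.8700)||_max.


||T(0.8700)|| <= 3 * exp(2.4100 * 0.8700)
= 3 * exp(2.0967)
= 3 * 8.1393
= 24.4178

24.4178


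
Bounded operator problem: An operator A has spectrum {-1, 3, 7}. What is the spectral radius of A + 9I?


Spectrum of A + 9I = {8, 12, 16}
Spectral radius = max |lambda| over the shifted spectrum
= max(8, 12, 16) = 16

16


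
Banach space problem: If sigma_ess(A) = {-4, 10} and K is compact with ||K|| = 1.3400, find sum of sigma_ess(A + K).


By Weyl's theorem, the essential spectrum is invariant under compact perturbations.
sigma_ess(A + K) = sigma_ess(A) = {-4, 10}
Sum = -4 + 10 = 6

6


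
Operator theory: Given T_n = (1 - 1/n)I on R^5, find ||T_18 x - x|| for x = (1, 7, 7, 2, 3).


T_18 x - x = (1 - 1/18)x - x = -x/18
||x|| = sqrt(112) = 10.5830
||T_18 x - x|| = ||x||/18 = 10.5830/18 = 0.5879

0.5879


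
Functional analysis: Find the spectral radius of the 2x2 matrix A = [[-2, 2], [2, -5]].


For a 2x2 matrix, eigenvalues satisfy lambda^2 - (trace)*lambda + det = 0
trace = -2 + -5 = -7
det = -2*-5 - 2*2 = 6
discriminant = (-7)^2 - 4*(6) = 25
spectral radius = max |eigenvalue| = 6.0000

6.0000


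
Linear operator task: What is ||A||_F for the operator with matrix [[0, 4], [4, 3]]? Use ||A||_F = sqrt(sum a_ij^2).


||A||_F^2 = sum a_ij^2
= 0^2 + 4^2 + 4^2 + 3^2
= 0 + 16 + 16 + 9 = 41
||A||_F = sqrt(41) = 6.4031

6.4031


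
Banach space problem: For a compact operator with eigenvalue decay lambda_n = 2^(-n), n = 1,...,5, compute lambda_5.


The eigenvalue formula gives lambda_5 = 1/2^5
= 1/32
= 0.0312

0.0312


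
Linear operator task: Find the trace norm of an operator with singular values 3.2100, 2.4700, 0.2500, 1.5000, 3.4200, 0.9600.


The nuclear norm is the sum of all singular values.
||T||_1 = 3.2100 + 2.4700 + 0.2500 + 1.5000 + 3.4200 + 0.9600
= 11.8100

11.8100


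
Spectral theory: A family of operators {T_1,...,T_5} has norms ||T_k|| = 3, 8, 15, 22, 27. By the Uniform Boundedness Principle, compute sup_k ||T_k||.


By the Uniform Boundedness Principle, the supremum of norms is finite.
sup_k ||T_k|| = max(3, 8, 15, 22, 27) = 27

27


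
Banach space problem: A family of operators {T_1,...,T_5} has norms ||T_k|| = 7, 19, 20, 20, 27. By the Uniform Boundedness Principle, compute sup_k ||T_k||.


By the Uniform Boundedness Principle, the supremum of norms is finite.
sup_k ||T_k|| = max(7, 19, 20, 20, 27) = 27

27


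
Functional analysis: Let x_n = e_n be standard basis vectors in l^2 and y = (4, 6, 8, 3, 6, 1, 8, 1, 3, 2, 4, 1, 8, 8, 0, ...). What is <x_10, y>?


x_10 = e_10 is the standard basis vector with 1 in position 10.
<x_10, y> = y_10 = 2
As n -> infinity, <x_n, y> -> 0, confirming weak convergence of (x_n) to 0.

2


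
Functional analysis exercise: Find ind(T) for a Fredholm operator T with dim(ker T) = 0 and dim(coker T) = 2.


The Fredholm index is defined as ind(T) = dim(ker T) - dim(coker T)
= 0 - 2
= -2

-2


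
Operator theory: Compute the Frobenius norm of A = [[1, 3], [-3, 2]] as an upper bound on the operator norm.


||A||_F^2 = sum a_ij^2
= 1^2 + 3^2 + (-3)^2 + 2^2
= 1 + 9 + 9 + 4 = 23
||A||_F = sqrt(23) = 4.7958

4.7958


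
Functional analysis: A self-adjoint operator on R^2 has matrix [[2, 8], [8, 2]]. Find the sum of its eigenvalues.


For a self-adjoint (symmetric) matrix, the eigenvalues are real.
The sum of eigenvalues equals the trace of the matrix.
trace = 2 + 2 = 4

4


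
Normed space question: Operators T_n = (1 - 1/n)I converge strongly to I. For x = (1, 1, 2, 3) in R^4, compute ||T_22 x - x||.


T_22 x - x = (1 - 1/22)x - x = -x/22
||x|| = sqrt(15) = 3.8730
||T_22 x - x|| = ||x||/22 = 3.8730/22 = 0.1760

0.1760


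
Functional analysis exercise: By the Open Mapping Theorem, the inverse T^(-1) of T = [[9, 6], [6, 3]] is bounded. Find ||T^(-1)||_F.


det(T) = 9*3 - 6*6 = -9
T^(-1) = (1/-9) * [[3, -6], [-6, 9]] = [[-0.3333, 0.6667], [0.6667, -1.0000]]
||T^(-1)||_F^2 = (-0.3333)^2 + 0.6667^2 + 0.6667^2 + (-1.0000)^2 = 2.0000
||T^(-1)||_F = sqrt(2.0000) = 1.4142

1.4142


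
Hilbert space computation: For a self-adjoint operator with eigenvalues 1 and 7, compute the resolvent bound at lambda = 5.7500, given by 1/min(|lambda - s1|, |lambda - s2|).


dist(5.7500, {1, 7}) = min(|5.7500 - 1|, |5.7500 - 7|)
= min(4.7500, 1.2500) = 1.2500
Resolvent bound = 1/1.2500 = 0.8000

0.8000


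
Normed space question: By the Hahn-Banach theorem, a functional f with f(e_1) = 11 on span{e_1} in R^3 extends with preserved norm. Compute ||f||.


The norm of f is given by ||f|| = sup_{||x||=1} |f(x)|.
On span{e_1}, ||e_1|| = 1, so ||f|| = |f(e_1)| / ||e_1||
= |11| / 1 = 11.0000

11.0000


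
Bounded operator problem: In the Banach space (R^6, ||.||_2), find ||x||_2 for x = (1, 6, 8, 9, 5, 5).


The l^2 norm = (sum |x_i|^2)^(1/2)
Sum of 2th powers = 1 + 36 + 64 + 81 + 25 + 25 = 232
||x||_2 = (232)^(1/2) = 15.2315

15.2315


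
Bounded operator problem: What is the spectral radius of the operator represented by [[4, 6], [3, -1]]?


For a 2x2 matrix, eigenvalues satisfy lambda^2 - (trace)*lambda + det = 0
trace = 4 + -1 = 3
det = 4*-1 - 6*3 = -22
discriminant = 3^2 - 4*(-22) = 97
spectral radius = max |eigenvalue| = 6.4244

6.4244


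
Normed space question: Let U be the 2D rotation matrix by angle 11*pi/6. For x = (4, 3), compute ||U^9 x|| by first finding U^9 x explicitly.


U is a rotation by theta = 11*pi/6
U^9 = rotation by 9*theta = 99*pi/6 = 3*pi/6 (mod 2*pi)
cos(3*pi/6) = 0.0000, sin(3*pi/6) = 1.0000
U^9 x = (0.0000 * 4 - 1.0000 * 3, 1.0000 * 4 + 0.0000 * 3)
= (-3.0000, 4.0000)
||U^9 x|| = sqrt((-3.0000)^2 + 4.0000^2) = sqrt(25.0000) = 5.0000

5.0000


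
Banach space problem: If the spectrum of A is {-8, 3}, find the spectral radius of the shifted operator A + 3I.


Spectrum of A + 3I = {-5, 6}
Spectral radius = max |lambda| over the shifted spectrum
= max(5, 6) = 6

6


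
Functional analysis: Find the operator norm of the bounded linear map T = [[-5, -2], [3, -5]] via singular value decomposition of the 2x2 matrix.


A^T A = [[34, -5], [-5, 29]]
trace(A^T A) = 63, det(A^T A) = 961
discriminant = 63^2 - 4*961 = 125
Largest eigenvalue of A^T A = (trace + sqrt(disc))/2 = 37.0902
||T|| = sqrt(37.0902) = 6.0902

6.0902


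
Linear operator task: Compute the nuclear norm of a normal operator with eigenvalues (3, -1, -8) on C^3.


For a normal operator, singular values equal |eigenvalues|.
Trace norm = sum |lambda_i| = 3 + 1 + 8
= 12

12


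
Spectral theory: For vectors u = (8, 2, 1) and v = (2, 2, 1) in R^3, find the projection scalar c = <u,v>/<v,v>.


Computing <u,v> = 8*2 + 2*2 + 1*1 = 21
Computing <v,v> = 2^2 + 2^2 + 1^2 = 9
Projection coefficient = 21/9 = 2.3333

2.3333
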